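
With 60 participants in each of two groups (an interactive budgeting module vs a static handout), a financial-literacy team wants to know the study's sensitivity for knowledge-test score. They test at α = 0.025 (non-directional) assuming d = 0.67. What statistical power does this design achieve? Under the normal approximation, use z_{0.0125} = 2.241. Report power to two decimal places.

power ≈ 0.92

For two equal groups, power = Φ(d·√(n/2) − z_{α/2}).
d·√(n/2) = 0.67 × √(60/2) = 0.67 × 5.477 = 3.670.
z_β = 3.670 − 2.241 = 1.429.
Power = Φ(1.429) = 0.923.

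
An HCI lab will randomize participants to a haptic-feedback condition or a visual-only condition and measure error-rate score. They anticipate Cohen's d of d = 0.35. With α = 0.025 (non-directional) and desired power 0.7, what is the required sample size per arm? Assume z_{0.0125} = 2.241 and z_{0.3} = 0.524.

n = 125 per group

For two independent groups with equal n: n = 2·((z_{α/2} + z_β) / d)².
z_{α/2} + z_β = 2.241 + 0.524 = 2.765.
n = 2 × (2.765 / 0.35)² = 2 × 7.900² = 2 × 62.41 = 124.8.
Round up to the next whole participant.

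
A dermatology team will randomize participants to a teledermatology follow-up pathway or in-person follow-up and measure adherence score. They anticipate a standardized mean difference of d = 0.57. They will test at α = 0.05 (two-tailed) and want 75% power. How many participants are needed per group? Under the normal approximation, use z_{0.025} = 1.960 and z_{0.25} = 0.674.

For two independent groups with equal n: n = 2·((z_{α/2} + z_β) / d)².
z_{α/2} + z_β = 1.960 + 0.674 = 2.634.
n = 2 × (2.634 / 0.57)² = 2 × 4.621² = 2 × 21.35 = 42.7.
Round up to the next whole participant.

n = 43 per group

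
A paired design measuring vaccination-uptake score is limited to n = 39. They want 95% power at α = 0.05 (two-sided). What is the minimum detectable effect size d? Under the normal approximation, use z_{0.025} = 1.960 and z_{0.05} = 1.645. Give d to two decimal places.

For a single sample (or paired design) of n = 39: d_min = (z_{α/2} + z_β)/√n.
z-sum = 1.960 + 1.645 = 3.605.
d_min = 3.605 / √39 = 3.605 / 6.245 = 0.577.

d_min ≈ 0.58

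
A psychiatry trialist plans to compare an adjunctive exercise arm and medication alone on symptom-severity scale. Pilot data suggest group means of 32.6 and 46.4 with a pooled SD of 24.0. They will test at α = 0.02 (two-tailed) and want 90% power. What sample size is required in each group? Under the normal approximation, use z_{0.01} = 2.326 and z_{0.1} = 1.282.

n = 79 per group

Cohen's d = |M₁ − M₂| / SD_pooled = |32.6 − 46.4| / 24.0 = 13.8 / 24.0 = 0.575.
For two independent groups with equal n: n = 2·((z_{α/2} + z_β) / d)².
z_{α/2} + z_β = 2.326 + 1.282 = 3.608.
n = 2 × (3.608 / 0.575)² = 2 × 6.275² = 2 × 39.37 = 78.7.
Round up to the next whole participant.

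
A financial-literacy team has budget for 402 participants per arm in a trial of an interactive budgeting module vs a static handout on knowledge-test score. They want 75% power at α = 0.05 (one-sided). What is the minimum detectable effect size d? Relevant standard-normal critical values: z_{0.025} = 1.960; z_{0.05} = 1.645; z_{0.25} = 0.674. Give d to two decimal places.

For two independent groups of n = 402 each: d_min = (z_{α} + z_β)·√(2/n).
z-sum = 1.645 + 0.674 = 2.319.
d_min = 2.319 × √(2/402) = 2.319 × 0.0705 = 0.164.

d_min ≈ 0.16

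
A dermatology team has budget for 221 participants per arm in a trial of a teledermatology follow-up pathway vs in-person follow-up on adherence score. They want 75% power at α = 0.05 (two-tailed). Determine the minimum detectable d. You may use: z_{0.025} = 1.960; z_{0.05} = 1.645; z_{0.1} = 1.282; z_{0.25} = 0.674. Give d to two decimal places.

For two independent groups of n = 221 each: d_min = (z_{α/2} + z_β)·√(2/n).
z-sum = 1.960 + 0.674 = 2.634.
d_min = 2.634 × √(2/221) = 2.634 × 0.0951 = 0.251.

d_min ≈ 0.25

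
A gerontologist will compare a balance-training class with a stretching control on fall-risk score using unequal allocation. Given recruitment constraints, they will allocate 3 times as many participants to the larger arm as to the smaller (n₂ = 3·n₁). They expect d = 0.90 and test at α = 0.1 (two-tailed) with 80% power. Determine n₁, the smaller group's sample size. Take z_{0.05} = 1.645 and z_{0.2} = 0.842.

With allocation ratio k = n₂/n₁ = 3, Var(x̄₁−x̄₂) = σ²(1/n₁ + 1/(k·n₁)) = σ²·(k+1)/(k·n₁).
So n₁ = (1 + 1/k)·((z_{α/2} + z_β)/d)² = 1.333 × (2.487/0.90)².
n₁ = 1.333 × 7.64 = 10.2.
Round up: n₁ = 11, giving n₂ = 3 × 11 = 33.

n₁ = 11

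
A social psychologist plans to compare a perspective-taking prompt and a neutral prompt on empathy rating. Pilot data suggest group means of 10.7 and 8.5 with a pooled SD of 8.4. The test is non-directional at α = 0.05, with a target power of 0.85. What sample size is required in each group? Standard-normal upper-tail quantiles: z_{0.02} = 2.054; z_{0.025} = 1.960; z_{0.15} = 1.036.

Cohen's d = |M₁ − M₂| / SD_pooled = |10.7 − 8.5| / 8.4 = 2.2 / 8.4 = 0.262.
For two independent groups with equal n: n = 2·((z_{α/2} + z_β) / d)².
z_{α/2} + z_β = 1.960 + 1.036 = 2.996.
n = 2 × (2.996 / 0.262)² = 2 × 11.435² = 2 × 130.76 = 261.5.
Round up to the next whole participant.

n = 262 per group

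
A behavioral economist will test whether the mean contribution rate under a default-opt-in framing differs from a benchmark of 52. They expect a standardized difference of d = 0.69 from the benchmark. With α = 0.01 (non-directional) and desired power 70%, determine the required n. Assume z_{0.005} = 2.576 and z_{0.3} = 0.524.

For a one-sample test: n = ((z_{α/2} + z_β) / d)².
z_{α/2} + z_β = 2.576 + 0.524 = 3.100.
n = (3.100 / 0.69)² = 4.493² = 20.18.
Round up.

n = 21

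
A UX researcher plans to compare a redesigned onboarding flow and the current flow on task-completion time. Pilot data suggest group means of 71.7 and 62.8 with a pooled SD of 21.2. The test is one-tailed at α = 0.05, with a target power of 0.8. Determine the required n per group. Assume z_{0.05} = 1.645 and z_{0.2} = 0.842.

Cohen's d = |M₁ − M₂| / SD_pooled = |71.7 − 62.8| / 21.2 = 8.9 / 21.2 = 0.420.
For two independent groups with equal n: n = 2·((z_{α} + z_β) / d)².
z_{α} + z_β = 1.645 + 0.842 = 2.487.
n = 2 × (2.487 / 0.420)² = 2 × 5.921² = 2 × 35.06 = 70.1.
Round up to the next whole participant.

n = 71 per group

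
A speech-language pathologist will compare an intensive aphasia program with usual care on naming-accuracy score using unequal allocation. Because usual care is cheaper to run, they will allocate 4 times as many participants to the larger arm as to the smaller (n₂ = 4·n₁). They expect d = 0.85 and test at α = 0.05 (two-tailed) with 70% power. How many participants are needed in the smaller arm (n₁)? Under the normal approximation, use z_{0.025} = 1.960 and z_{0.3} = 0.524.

n₁ = 11

With allocation ratio k = n₂/n₁ = 4, Var(x̄₁−x̄₂) = σ²(1/n₁ + 1/(k·n₁)) = σ²·(k+1)/(k·n₁).
So n₁ = (1 + 1/k)·((z_{α/2} + z_β)/d)² = 1.250 × (2.484/0.85)².
n₁ = 1.250 × 8.54 = 10.7.
Round up: n₁ = 11, giving n₂ = 4 × 11 = 44.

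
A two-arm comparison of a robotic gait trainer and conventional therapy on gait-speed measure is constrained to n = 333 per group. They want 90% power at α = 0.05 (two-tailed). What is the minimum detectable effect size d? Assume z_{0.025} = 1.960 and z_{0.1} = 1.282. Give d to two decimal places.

d_min ≈ 0.25

For two independent groups of n = 333 each: d_min = (z_{α/2} + z_β)·√(2/n).
z-sum = 1.960 + 1.282 = 3.242.
d_min = 3.242 × √(2/333) = 3.242 × 0.0775 = 0.251.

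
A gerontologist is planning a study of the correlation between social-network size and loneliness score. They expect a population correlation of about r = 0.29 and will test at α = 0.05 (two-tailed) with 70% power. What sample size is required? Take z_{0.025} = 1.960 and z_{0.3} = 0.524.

Fisher's z: C = ½·ln((1+r)/(1−r)) = ½·ln(1.8169) = 0.2986.
n = ((z_{α/2} + z_β)/C)² + 3.
(1.960 + 0.524) / 0.2986 = 2.484 / 0.2986 = 8.319.
n = 8.319² + 3 = 69.20 + 3 = 72.2.
Round up.

n = 73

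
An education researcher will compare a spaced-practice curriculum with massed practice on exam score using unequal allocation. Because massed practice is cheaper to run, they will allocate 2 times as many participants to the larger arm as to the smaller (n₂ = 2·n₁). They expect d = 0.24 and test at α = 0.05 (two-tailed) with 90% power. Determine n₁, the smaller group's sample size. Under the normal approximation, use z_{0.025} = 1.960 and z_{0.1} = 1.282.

With allocation ratio k = n₂/n₁ = 2, Var(x̄₁−x̄₂) = σ²(1/n₁ + 1/(k·n₁)) = σ²·(k+1)/(k·n₁).
So n₁ = (1 + 1/k)·((z_{α/2} + z_β)/d)² = 1.500 × (3.242/0.24)².
n₁ = 1.500 × 182.48 = 273.7.
Round up: n₁ = 274, giving n₂ = 2 × 274 = 548.

n₁ = 274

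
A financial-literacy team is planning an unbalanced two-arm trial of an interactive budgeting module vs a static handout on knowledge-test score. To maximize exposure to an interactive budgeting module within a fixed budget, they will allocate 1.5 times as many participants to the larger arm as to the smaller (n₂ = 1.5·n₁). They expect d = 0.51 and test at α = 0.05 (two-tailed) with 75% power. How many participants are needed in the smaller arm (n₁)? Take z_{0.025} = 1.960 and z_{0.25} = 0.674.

With allocation ratio k = n₂/n₁ = 1.5, Var(x̄₁−x̄₂) = σ²(1/n₁ + 1/(k·n₁)) = σ²·(k+1)/(k·n₁).
So n₁ = (1 + 1/k)·((z_{α/2} + z_β)/d)² = 1.667 × (2.634/0.51)².
n₁ = 1.667 × 26.67 = 44.5.
Round up: n₁ = 45, giving n₂ = ⌈1.5 × 45⌉ = ⌈67.5⌉ = 68.

n₁ = 45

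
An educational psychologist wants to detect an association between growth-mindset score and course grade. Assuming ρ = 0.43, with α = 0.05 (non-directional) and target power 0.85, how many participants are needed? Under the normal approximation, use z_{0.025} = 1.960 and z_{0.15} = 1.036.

Fisher's z: C = ½·ln((1+r)/(1−r)) = ½·ln(2.5088) = 0.4599.
n = ((z_{α/2} + z_β)/C)² + 3.
(1.960 + 1.036) / 0.4599 = 2.996 / 0.4599 = 6.514.
n = 6.514² + 3 = 42.44 + 3 = 45.4.
Round up.

n = 46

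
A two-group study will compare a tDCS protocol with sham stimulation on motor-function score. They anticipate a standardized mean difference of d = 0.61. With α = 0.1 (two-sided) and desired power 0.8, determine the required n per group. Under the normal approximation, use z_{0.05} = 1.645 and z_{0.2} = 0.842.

n = 34 per group

For two independent groups with equal n: n = 2·((z_{α/2} + z_β) / d)².
z_{α/2} + z_β = 1.645 + 0.842 = 2.487.
n = 2 × (2.487 / 0.61)² = 2 × 4.077² = 2 × 16.62 = 33.2.
Round up to the next whole participant.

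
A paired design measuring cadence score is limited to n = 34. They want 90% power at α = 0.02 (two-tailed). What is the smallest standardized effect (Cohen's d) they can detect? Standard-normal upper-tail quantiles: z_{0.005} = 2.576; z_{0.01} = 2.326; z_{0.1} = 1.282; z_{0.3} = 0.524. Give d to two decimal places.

For a single sample (or paired design) of n = 34: d_min = (z_{α/2} + z_β)/√n.
z-sum = 2.326 + 1.282 = 3.608.
d_min = 3.608 / √34 = 3.608 / 5.831 = 0.619.

d_min ≈ 0.62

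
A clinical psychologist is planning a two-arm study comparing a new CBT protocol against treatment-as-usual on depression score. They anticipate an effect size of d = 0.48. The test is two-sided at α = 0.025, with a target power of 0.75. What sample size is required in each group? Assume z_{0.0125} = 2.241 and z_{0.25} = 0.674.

For two independent groups with equal n: n = 2·((z_{α/2} + z_β) / d)².
z_{α/2} + z_β = 2.241 + 0.674 = 2.915.
n = 2 × (2.915 / 0.48)² = 2 × 6.073² = 2 × 36.88 = 73.8.
Round up to the next whole participant.

n = 74 per group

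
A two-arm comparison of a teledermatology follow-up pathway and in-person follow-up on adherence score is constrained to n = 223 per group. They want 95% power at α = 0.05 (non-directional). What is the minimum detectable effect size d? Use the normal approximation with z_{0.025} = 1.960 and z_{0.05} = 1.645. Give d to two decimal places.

d_min ≈ 0.34

For two independent groups of n = 223 each: d_min = (z_{α/2} + z_β)·√(2/n).
z-sum = 1.960 + 1.645 = 3.605.
d_min = 3.605 × √(2/223) = 3.605 × 0.0947 = 0.341.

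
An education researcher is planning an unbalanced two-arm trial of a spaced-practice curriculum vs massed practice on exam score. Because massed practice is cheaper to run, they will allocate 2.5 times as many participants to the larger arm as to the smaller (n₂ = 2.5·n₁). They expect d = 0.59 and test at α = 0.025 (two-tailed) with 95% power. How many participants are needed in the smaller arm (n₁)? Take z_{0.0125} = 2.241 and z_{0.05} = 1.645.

n₁ = 61

With allocation ratio k = n₂/n₁ = 2.5, Var(x̄₁−x̄₂) = σ²(1/n₁ + 1/(k·n₁)) = σ²·(k+1)/(k·n₁).
So n₁ = (1 + 1/k)·((z_{α/2} + z_β)/d)² = 1.400 × (3.886/0.59)².
n₁ = 1.400 × 43.38 = 60.7.
Round up: n₁ = 61, giving n₂ = ⌈2.5 × 61⌉ = ⌈152.5⌉ = 153.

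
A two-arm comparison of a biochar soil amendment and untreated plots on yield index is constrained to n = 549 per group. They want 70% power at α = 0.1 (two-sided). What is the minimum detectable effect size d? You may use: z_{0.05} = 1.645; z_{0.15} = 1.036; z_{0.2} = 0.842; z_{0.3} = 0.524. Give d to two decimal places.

d_min ≈ 0.13

For two independent groups of n = 549 each: d_min = (z_{α/2} + z_β)·√(2/n).
z-sum = 1.645 + 0.524 = 2.169.
d_min = 2.169 × √(2/549) = 2.169 × 0.0604 = 0.131.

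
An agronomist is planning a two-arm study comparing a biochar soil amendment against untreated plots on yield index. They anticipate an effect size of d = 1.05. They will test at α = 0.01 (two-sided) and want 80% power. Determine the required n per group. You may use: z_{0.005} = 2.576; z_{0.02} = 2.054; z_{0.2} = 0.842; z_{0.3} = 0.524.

n = 22 per group

For two independent groups with equal n: n = 2·((z_{α/2} + z_β) / d)².
z_{α/2} + z_β = 2.576 + 0.842 = 3.418.
n = 2 × (3.418 / 1.05)² = 2 × 3.255² = 2 × 10.60 = 21.2.
Round up to the next whole participant.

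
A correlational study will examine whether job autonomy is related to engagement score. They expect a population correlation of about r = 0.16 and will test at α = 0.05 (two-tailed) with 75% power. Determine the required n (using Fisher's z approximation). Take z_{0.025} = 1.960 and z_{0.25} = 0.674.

Fisher's z: C = ½·ln((1+r)/(1−r)) = ½·ln(1.3810) = 0.1614.
n = ((z_{α/2} + z_β)/C)² + 3.
(1.960 + 0.674) / 0.1614 = 2.634 / 0.1614 = 16.320.
n = 16.320² + 3 = 266.33 + 3 = 269.3.
Round up.

n = 270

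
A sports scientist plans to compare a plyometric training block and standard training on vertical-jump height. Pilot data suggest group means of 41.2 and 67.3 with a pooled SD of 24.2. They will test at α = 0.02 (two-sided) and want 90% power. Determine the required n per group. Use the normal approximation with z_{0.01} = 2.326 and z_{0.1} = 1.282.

Cohen's d = |M₁ − M₂| / SD_pooled = |41.2 − 67.3| / 24.2 = 26.1 / 24.2 = 1.079.
For two independent groups with equal n: n = 2·((z_{α/2} + z_β) / d)².
z_{α/2} + z_β = 2.326 + 1.282 = 3.608.
n = 2 × (3.608 / 1.079)² = 2 × 3.344² = 2 × 11.18 = 22.4.
Round up to the next whole participant.

n = 23 per group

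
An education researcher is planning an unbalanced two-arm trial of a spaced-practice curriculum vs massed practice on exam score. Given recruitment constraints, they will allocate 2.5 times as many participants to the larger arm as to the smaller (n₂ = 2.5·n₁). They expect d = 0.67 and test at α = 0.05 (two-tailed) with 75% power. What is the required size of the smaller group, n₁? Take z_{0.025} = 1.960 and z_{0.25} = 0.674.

With allocation ratio k = n₂/n₁ = 2.5, Var(x̄₁−x̄₂) = σ²(1/n₁ + 1/(k·n₁)) = σ²·(k+1)/(k·n₁).
So n₁ = (1 + 1/k)·((z_{α/2} + z_β)/d)² = 1.400 × (2.634/0.67)².
n₁ = 1.400 × 15.46 = 21.6.
Round up: n₁ = 22, giving n₂ = 2.5 × 22 = 55.

n₁ = 22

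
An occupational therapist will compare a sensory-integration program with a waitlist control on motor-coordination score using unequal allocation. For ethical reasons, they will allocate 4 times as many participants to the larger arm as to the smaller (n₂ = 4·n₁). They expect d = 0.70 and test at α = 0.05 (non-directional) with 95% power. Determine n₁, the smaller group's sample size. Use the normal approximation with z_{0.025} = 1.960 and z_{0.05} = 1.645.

n₁ = 34

With allocation ratio k = n₂/n₁ = 4, Var(x̄₁−x̄₂) = σ²(1/n₁ + 1/(k·n₁)) = σ²·(k+1)/(k·n₁).
So n₁ = (1 + 1/k)·((z_{α/2} + z_β)/d)² = 1.250 × (3.605/0.70)².
n₁ = 1.250 × 26.52 = 33.2.
Round up: n₁ = 34, giving n₂ = 4 × 34 = 136.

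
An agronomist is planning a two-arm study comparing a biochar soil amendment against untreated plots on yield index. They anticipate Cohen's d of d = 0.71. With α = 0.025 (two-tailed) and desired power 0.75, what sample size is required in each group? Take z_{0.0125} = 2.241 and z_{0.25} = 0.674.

n = 34 per group

For two independent groups with equal n: n = 2·((z_{α/2} + z_β) / d)².
z_{α/2} + z_β = 2.241 + 0.674 = 2.915.
n = 2 × (2.915 / 0.71)² = 2 × 4.106² = 2 × 16.86 = 33.7.
Round up to the next whole participant.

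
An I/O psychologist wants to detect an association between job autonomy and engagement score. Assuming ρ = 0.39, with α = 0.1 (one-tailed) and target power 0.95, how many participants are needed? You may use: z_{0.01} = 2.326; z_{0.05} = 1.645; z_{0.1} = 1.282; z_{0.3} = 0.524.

Fisher's z: C = ½·ln((1+r)/(1−r)) = ½·ln(2.2787) = 0.4118.
n = ((z_{α} + z_β)/C)² + 3.
(1.282 + 1.645) / 0.4118 = 2.927 / 0.4118 = 7.108.
n = 7.108² + 3 = 50.52 + 3 = 53.5.
Round up.

n = 54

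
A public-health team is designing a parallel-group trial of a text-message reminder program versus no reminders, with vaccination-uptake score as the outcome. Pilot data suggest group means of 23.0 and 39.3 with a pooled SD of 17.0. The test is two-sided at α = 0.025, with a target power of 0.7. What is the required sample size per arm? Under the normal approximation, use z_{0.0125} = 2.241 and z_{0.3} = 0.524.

n = 17 per group

Cohen's d = |M₁ − M₂| / SD_pooled = |23.0 − 39.3| / 17.0 = 16.3 / 17.0 = 0.959.
For two independent groups with equal n: n = 2·((z_{α/2} + z_β) / d)².
z_{α/2} + z_β = 2.241 + 0.524 = 2.765.
n = 2 × (2.765 / 0.959)² = 2 × 2.883² = 2 × 8.31 = 16.6.
Round up to the next whole participant.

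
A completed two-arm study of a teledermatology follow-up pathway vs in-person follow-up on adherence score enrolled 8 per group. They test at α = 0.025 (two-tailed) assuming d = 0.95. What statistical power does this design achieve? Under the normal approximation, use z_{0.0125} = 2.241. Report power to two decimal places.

power ≈ 0.37

For two equal groups, power = Φ(d·√(n/2) − z_{α/2}).
d·√(n/2) = 0.95 × √(8/2) = 0.95 × 2.000 = 1.900.
z_β = 1.900 − 2.241 = -0.341.
Power = Φ(-0.341) = 0.367.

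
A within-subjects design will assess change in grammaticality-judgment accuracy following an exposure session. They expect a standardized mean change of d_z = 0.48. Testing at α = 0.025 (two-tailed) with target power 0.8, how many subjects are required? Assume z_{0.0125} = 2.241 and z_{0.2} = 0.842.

For a paired (one-sample on differences) test: n = ((z_{α/2} + z_β) / d)².
z_{α/2} + z_β = 2.241 + 0.842 = 3.083.
n = (3.083 / 0.48)² = 6.423² = 41.25.
Round up.

n = 42 pairs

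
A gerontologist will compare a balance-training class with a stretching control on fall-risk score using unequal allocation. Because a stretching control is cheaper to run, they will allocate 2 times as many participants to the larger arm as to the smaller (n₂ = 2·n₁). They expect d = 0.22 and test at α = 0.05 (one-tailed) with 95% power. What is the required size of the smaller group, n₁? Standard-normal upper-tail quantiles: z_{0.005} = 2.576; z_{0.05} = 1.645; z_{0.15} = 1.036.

n₁ = 336

With allocation ratio k = n₂/n₁ = 2, Var(x̄₁−x̄₂) = σ²(1/n₁ + 1/(k·n₁)) = σ²·(k+1)/(k·n₁).
So n₁ = (1 + 1/k)·((z_{α} + z_β)/d)² = 1.500 × (3.290/0.22)².
n₁ = 1.500 × 223.64 = 335.5.
Round up: n₁ = 336, giving n₂ = 2 × 336 = 672.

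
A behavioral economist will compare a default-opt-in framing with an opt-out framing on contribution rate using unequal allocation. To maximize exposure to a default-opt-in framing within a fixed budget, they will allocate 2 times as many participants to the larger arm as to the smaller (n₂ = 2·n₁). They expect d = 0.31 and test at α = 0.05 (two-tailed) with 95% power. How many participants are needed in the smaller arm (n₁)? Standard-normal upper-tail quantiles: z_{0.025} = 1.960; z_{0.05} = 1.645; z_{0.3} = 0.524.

With allocation ratio k = n₂/n₁ = 2, Var(x̄₁−x̄₂) = σ²(1/n₁ + 1/(k·n₁)) = σ²·(k+1)/(k·n₁).
So n₁ = (1 + 1/k)·((z_{α/2} + z_β)/d)² = 1.500 × (3.605/0.31)².
n₁ = 1.500 × 135.23 = 202.9.
Round up: n₁ = 203, giving n₂ = 2 × 203 = 406.

n₁ = 203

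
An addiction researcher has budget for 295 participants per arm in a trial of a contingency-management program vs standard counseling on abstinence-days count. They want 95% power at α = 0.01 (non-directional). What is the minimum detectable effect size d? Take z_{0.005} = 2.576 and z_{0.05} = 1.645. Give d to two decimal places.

d_min ≈ 0.35

For two independent groups of n = 295 each: d_min = (z_{α/2} + z_β)·√(2/n).
z-sum = 2.576 + 1.645 = 4.221.
d_min = 4.221 × √(2/295) = 4.221 × 0.0823 = 0.348.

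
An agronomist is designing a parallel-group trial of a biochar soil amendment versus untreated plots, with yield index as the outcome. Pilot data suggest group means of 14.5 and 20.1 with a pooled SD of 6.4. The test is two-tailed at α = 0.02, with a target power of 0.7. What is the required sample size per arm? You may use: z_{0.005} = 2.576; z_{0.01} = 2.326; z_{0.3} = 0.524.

Cohen's d = |M₁ − M₂| / SD_pooled = |14.5 − 20.1| / 6.4 = 5.6 / 6.4 = 0.875.
For two independent groups with equal n: n = 2·((z_{α/2} + z_β) / d)².
z_{α/2} + z_β = 2.326 + 0.524 = 2.850.
n = 2 × (2.850 / 0.875)² = 2 × 3.257² = 2 × 10.61 = 21.2.
Round up to the next whole participant.

n = 22 per group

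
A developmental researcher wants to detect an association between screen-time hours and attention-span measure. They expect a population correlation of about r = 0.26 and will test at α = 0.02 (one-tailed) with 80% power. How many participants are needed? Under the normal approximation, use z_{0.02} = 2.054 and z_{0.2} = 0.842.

Fisher's z: C = ½·ln((1+r)/(1−r)) = ½·ln(1.7027) = 0.2661.
n = ((z_{α} + z_β)/C)² + 3.
(2.054 + 0.842) / 0.2661 = 2.896 / 0.2661 = 10.883.
n = 10.883² + 3 = 118.44 + 3 = 121.4.
Round up.

n = 122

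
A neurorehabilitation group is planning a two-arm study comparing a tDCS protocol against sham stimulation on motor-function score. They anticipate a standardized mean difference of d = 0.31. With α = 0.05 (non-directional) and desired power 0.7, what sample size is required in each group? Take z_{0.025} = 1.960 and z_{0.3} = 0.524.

For two independent groups with equal n: n = 2·((z_{α/2} + z_β) / d)².
z_{α/2} + z_β = 1.960 + 0.524 = 2.484.
n = 2 × (2.484 / 0.31)² = 2 × 8.013² = 2 × 64.21 = 128.4.
Round up to the next whole participant.

n = 129 per group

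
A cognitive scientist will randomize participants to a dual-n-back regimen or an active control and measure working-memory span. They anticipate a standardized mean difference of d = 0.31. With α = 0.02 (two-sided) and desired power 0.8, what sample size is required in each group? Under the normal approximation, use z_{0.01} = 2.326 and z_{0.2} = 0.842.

For two independent groups with equal n: n = 2·((z_{α/2} + z_β) / d)².
z_{α/2} + z_β = 2.326 + 0.842 = 3.168.
n = 2 × (3.168 / 0.31)² = 2 × 10.219² = 2 × 104.44 = 208.9.
Round up to the next whole participant.

n = 209 per group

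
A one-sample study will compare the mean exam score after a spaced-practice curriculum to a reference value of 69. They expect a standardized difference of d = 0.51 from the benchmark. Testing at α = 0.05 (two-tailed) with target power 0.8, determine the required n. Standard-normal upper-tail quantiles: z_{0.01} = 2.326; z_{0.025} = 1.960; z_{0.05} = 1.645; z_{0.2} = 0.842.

n = 31

For a one-sample test: n = ((z_{α/2} + z_β) / d)².
z_{α/2} + z_β = 1.960 + 0.842 = 2.802.
n = (2.802 / 0.51)² = 5.494² = 30.19.
Round up.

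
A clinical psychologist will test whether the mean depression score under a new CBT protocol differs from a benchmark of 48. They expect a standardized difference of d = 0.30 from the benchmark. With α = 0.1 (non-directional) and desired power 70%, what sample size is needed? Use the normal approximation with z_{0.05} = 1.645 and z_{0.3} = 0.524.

For a one-sample test: n = ((z_{α/2} + z_β) / d)².
z_{α/2} + z_β = 1.645 + 0.524 = 2.169.
n = (2.169 / 0.30)² = 7.230² = 52.27.
Round up.

n = 53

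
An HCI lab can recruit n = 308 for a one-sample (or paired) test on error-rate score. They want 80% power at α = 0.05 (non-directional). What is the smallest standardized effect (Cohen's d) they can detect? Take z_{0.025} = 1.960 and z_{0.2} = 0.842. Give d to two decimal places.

d_min ≈ 0.16

For a single sample (or paired design) of n = 308: d_min = (z_{α/2} + z_β)/√n.
z-sum = 1.960 + 0.842 = 2.802.
d_min = 2.802 / √308 = 2.802 / 17.550 = 0.160.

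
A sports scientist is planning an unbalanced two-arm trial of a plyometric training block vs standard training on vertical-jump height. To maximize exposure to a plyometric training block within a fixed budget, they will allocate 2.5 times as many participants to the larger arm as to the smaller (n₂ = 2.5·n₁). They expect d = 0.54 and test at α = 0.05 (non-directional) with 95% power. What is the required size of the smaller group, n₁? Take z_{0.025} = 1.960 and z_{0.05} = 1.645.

n₁ = 63

With allocation ratio k = n₂/n₁ = 2.5, Var(x̄₁−x̄₂) = σ²(1/n₁ + 1/(k·n₁)) = σ²·(k+1)/(k·n₁).
So n₁ = (1 + 1/k)·((z_{α/2} + z_β)/d)² = 1.400 × (3.605/0.54)².
n₁ = 1.400 × 44.57 = 62.4.
Round up: n₁ = 63, giving n₂ = ⌈2.5 × 63⌉ = ⌈157.5⌉ = 158.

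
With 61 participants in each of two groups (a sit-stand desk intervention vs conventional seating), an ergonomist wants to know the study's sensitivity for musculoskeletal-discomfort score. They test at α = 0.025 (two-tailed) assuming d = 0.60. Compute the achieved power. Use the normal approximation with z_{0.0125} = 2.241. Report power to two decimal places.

power ≈ 0.86

For two equal groups, power = Φ(d·√(n/2) − z_{α/2}).
d·√(n/2) = 0.60 × √(61/2) = 0.60 × 5.523 = 3.314.
z_β = 3.314 − 2.241 = 1.073.
Power = Φ(1.073) = 0.858.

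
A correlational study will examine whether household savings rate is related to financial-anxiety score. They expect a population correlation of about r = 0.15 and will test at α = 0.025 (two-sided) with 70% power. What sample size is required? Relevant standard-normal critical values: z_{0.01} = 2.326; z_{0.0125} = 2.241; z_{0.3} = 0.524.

Fisher's z: C = ½·ln((1+r)/(1−r)) = ½·ln(1.3529) = 0.1511.
n = ((z_{α/2} + z_β)/C)² + 3.
(2.241 + 0.524) / 0.1511 = 2.765 / 0.1511 = 18.299.
n = 18.299² + 3 = 334.86 + 3 = 337.9.
Round up.

n = 338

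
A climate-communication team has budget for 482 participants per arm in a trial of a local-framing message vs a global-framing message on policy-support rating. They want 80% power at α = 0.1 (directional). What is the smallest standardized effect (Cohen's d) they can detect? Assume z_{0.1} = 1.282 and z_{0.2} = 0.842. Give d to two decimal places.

d_min ≈ 0.14

For two independent groups of n = 482 each: d_min = (z_{α} + z_β)·√(2/n).
z-sum = 1.282 + 0.842 = 2.124.
d_min = 2.124 × √(2/482) = 2.124 × 0.0644 = 0.137.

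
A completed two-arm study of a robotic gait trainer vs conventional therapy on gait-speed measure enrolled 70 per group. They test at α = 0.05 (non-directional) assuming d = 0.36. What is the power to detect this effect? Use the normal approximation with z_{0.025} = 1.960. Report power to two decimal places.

For two equal groups, power = Φ(d·√(n/2) − z_{α/2}).
d·√(n/2) = 0.36 × √(70/2) = 0.36 × 5.916 = 2.130.
z_β = 2.130 − 1.960 = 0.170.
Power = Φ(0.170) = 0.567.

power ≈ 0.57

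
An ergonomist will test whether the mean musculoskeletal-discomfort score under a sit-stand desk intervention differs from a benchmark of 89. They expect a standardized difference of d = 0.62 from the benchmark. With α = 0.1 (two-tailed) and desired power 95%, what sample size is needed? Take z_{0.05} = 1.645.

n = 29

For a one-sample test: n = ((z_{α/2} + z_β) / d)².
z_{α/2} + z_β = 1.645 + 1.645 = 3.290.
n = (3.290 / 0.62)² = 5.306² = 28.16.
Round up.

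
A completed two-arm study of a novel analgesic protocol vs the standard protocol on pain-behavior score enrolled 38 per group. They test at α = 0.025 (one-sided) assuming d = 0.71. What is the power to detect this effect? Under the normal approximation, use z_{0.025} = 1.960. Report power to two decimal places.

For two equal groups, power = Φ(d·√(n/2) − z_{α}).
d·√(n/2) = 0.71 × √(38/2) = 0.71 × 4.359 = 3.095.
z_β = 3.095 − 1.960 = 1.135.
Power = Φ(1.135) = 0.872.

power ≈ 0.87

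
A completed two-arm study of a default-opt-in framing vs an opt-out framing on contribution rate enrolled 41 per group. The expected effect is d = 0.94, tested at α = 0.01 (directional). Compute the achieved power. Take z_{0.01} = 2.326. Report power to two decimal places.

For two equal groups, power = Φ(d·√(n/2) − z_{α}).
d·√(n/2) = 0.94 × √(41/2) = 0.94 × 4.528 = 4.256.
z_β = 4.256 − 2.326 = 1.930.
Power = Φ(1.930) = 0.973.

power ≈ 0.97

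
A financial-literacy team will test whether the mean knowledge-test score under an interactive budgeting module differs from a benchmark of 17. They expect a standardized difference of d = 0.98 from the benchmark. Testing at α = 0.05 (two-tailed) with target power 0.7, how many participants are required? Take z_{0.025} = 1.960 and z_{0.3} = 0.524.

n = 7

For a one-sample test: n = ((z_{α/2} + z_β) / d)².
z_{α/2} + z_β = 1.960 + 0.524 = 2.484.
n = (2.484 / 0.98)² = 2.535² = 6.42.
Round up.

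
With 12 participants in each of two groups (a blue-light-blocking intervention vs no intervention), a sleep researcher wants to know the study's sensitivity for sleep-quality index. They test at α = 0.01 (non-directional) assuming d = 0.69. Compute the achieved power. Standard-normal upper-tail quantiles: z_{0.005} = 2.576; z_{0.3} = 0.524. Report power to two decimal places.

For two equal groups, power = Φ(d·√(n/2) − z_{α/2}).
d·√(n/2) = 0.69 × √(12/2) = 0.69 × 2.449 = 1.690.
z_β = 1.690 − 2.576 = -0.886.
Power = Φ(-0.886) = 0.188.

power ≈ 0.19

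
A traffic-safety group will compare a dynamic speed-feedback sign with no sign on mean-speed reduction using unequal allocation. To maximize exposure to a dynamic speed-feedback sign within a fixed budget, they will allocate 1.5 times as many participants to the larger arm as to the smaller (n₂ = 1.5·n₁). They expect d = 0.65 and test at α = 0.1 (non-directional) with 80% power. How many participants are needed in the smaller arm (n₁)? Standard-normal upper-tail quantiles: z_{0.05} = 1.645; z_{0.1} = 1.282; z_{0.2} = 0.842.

With allocation ratio k = n₂/n₁ = 1.5, Var(x̄₁−x̄₂) = σ²(1/n₁ + 1/(k·n₁)) = σ²·(k+1)/(k·n₁).
So n₁ = (1 + 1/k)·((z_{α/2} + z_β)/d)² = 1.667 × (2.487/0.65)².
n₁ = 1.667 × 14.64 = 24.4.
Round up: n₁ = 25, giving n₂ = ⌈1.5 × 25⌉ = ⌈37.5⌉ = 38.

n₁ = 25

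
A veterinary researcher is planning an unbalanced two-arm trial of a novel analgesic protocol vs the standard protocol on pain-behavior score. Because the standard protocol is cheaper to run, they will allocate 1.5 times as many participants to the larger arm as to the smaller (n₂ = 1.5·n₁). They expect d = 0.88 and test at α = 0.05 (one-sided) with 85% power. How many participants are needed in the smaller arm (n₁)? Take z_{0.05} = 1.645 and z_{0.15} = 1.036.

With allocation ratio k = n₂/n₁ = 1.5, Var(x̄₁−x̄₂) = σ²(1/n₁ + 1/(k·n₁)) = σ²·(k+1)/(k·n₁).
So n₁ = (1 + 1/k)·((z_{α} + z_β)/d)² = 1.667 × (2.681/0.88)².
n₁ = 1.667 × 9.28 = 15.5.
Round up: n₁ = 16, giving n₂ = 1.5 × 16 = 24.

n₁ = 16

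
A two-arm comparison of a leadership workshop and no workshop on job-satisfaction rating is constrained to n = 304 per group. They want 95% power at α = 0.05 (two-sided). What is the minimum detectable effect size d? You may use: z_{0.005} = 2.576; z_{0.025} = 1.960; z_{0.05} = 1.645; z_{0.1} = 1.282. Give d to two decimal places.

d_min ≈ 0.29

For two independent groups of n = 304 each: d_min = (z_{α/2} + z_β)·√(2/n).
z-sum = 1.960 + 1.645 = 3.605.
d_min = 3.605 × √(2/304) = 3.605 × 0.0811 = 0.292.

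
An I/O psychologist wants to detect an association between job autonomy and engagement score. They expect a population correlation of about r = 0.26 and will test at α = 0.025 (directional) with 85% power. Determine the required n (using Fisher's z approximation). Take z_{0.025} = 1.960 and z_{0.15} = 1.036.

n = 130

Fisher's z: C = ½·ln((1+r)/(1−r)) = ½·ln(1.7027) = 0.2661.
n = ((z_{α} + z_β)/C)² + 3.
(1.960 + 1.036) / 0.2661 = 2.996 / 0.2661 = 11.259.
n = 11.259² + 3 = 126.76 + 3 = 129.8.
Round up.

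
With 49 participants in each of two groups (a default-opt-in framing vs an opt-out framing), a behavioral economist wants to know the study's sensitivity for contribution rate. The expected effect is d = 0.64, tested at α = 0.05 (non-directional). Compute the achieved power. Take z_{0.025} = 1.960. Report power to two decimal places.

power ≈ 0.89

For two equal groups, power = Φ(d·√(n/2) − z_{α/2}).
d·√(n/2) = 0.64 × √(49/2) = 0.64 × 4.950 = 3.168.
z_β = 3.168 − 1.960 = 1.208.
Power = Φ(1.208) = 0.886.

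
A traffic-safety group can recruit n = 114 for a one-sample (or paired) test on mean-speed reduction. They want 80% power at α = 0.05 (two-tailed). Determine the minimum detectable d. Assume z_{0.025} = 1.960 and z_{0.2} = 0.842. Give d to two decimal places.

For a single sample (or paired design) of n = 114: d_min = (z_{α/2} + z_β)/√n.
z-sum = 1.960 + 0.842 = 2.802.
d_min = 2.802 / √114 = 2.802 / 10.677 = 0.262.

d_min ≈ 0.26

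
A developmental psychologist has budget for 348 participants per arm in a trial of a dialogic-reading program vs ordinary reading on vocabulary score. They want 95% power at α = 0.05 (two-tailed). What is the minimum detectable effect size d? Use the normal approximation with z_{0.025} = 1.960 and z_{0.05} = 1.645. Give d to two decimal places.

For two independent groups of n = 348 each: d_min = (z_{α/2} + z_β)·√(2/n).
z-sum = 1.960 + 1.645 = 3.605.
d_min = 3.605 × √(2/348) = 3.605 × 0.0758 = 0.273.

d_min ≈ 0.27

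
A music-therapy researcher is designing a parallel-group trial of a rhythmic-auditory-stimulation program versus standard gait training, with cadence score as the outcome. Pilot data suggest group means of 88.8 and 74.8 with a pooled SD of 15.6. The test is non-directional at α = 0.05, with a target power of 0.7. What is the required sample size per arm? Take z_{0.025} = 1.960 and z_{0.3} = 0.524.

n = 16 per group

Cohen's d = |M₁ − M₂| / SD_pooled = |88.8 − 74.8| / 15.6 = 14.0 / 15.6 = 0.897.
For two independent groups with equal n: n = 2·((z_{α/2} + z_β) / d)².
z_{α/2} + z_β = 1.960 + 0.524 = 2.484.
n = 2 × (2.484 / 0.897)² = 2 × 2.769² = 2 × 7.67 = 15.3.
Round up to the next whole participant.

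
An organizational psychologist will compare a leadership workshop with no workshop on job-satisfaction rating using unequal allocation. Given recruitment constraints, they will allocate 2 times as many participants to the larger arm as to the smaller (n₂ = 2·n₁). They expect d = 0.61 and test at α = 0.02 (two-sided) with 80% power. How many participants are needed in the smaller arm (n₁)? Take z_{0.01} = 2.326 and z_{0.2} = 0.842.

n₁ = 41

With allocation ratio k = n₂/n₁ = 2, Var(x̄₁−x̄₂) = σ²(1/n₁ + 1/(k·n₁)) = σ²·(k+1)/(k·n₁).
So n₁ = (1 + 1/k)·((z_{α/2} + z_β)/d)² = 1.500 × (3.168/0.61)².
n₁ = 1.500 × 26.97 = 40.5.
Round up: n₁ = 41, giving n₂ = 2 × 41 = 82.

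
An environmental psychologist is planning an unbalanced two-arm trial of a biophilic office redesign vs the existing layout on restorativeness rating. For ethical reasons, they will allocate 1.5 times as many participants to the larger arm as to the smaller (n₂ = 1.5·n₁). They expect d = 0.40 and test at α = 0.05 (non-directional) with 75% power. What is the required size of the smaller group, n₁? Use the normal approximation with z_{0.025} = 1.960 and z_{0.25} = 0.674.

With allocation ratio k = n₂/n₁ = 1.5, Var(x̄₁−x̄₂) = σ²(1/n₁ + 1/(k·n₁)) = σ²·(k+1)/(k·n₁).
So n₁ = (1 + 1/k)·((z_{α/2} + z_β)/d)² = 1.667 × (2.634/0.40)².
n₁ = 1.667 × 43.36 = 72.3.
Round up: n₁ = 73, giving n₂ = ⌈1.5 × 73⌉ = ⌈109.5⌉ = 110.

n₁ = 73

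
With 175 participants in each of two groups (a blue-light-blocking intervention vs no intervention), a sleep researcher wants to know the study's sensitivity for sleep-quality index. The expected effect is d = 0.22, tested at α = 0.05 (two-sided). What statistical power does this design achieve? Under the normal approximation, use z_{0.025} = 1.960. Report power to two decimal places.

For two equal groups, power = Φ(d·√(n/2) − z_{α/2}).
d·√(n/2) = 0.22 × √(175/2) = 0.22 × 9.354 = 2.058.
z_β = 2.058 − 1.960 = 0.098.
Power = Φ(0.098) = 0.539.

power ≈ 0.54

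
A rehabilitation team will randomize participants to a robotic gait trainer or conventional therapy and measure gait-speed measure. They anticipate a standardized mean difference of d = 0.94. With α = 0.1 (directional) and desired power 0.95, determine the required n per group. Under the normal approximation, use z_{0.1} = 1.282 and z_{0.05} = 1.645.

For two independent groups with equal n: n = 2·((z_{α} + z_β) / d)².
z_{α} + z_β = 1.282 + 1.645 = 2.927.
n = 2 × (2.927 / 0.94)² = 2 × 3.114² = 2 × 9.70 = 19.4.
Round up to the next whole participant.

n = 20 per group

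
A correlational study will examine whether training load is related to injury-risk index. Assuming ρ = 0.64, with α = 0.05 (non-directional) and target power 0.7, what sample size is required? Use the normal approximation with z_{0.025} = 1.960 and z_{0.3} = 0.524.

n = 14

Fisher's z: C = ½·ln((1+r)/(1−r)) = ½·ln(4.5556) = 0.7582.
n = ((z_{α/2} + z_β)/C)² + 3.
(1.960 + 0.524) / 0.7582 = 2.484 / 0.7582 = 3.276.
n = 3.276² + 3 = 10.73 + 3 = 13.7.
Round up.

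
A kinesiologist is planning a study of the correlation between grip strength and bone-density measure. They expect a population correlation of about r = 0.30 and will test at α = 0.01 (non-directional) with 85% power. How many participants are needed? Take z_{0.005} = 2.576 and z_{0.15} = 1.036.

n = 140

Fisher's z: C = ½·ln((1+r)/(1−r)) = ½·ln(1.8571) = 0.3095.
n = ((z_{α/2} + z_β)/C)² + 3.
(2.576 + 1.036) / 0.3095 = 3.612 / 0.3095 = 11.670.
n = 11.670² + 3 = 136.20 + 3 = 139.2.
Round up.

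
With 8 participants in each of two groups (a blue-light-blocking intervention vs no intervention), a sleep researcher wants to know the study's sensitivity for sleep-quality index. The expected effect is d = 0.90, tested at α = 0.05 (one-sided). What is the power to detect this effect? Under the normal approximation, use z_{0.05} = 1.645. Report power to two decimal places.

power ≈ 0.56

For two equal groups, power = Φ(d·√(n/2) − z_{α}).
d·√(n/2) = 0.90 × √(8/2) = 0.90 × 2.000 = 1.800.
z_β = 1.800 − 1.645 = 0.155.
Power = Φ(0.155) = 0.562.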